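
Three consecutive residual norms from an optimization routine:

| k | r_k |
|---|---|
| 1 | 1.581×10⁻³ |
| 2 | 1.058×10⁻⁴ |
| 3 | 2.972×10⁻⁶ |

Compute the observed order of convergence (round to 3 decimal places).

p ≈ ln(r_3/r_2) / ln(r_2/r_1)
  = ln(2.972×10⁻⁶/1.058×10⁻⁴) / ln(1.058×10⁻⁴/1.581×10⁻³)
  = ln(0.0280907) / ln(0.0669197)
  = -3.572317 / -2.704262 ≈ 1.320995

1.321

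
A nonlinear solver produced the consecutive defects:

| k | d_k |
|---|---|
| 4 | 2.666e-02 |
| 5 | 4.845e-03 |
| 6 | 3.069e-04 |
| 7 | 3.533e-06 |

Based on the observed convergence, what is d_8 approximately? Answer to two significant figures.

First estimate the order: p ≈ ln(d_7/d_6) / ln(d_6/d_5) = ln(3.533e-06/3.069e-04)/ln(3.069e-04/4.845e-03) = ln(0.0115119)/ln(0.0633437) ≈ 1.6180.
Then d_8 ≈ d_7·(d_7/d_6)^p = 3.533e-06·(0.0115119)^1.6180 = 3.533e-06·0.00072935 ≈ 2.577e-09.

2.6e-9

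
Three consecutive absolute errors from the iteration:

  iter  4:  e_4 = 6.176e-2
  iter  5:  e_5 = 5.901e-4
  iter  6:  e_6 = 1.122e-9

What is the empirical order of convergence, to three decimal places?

p ≈ ln(e_6/e_5) / ln(e_5/e_4)
  = ln(1.122e-9/5.901e-4) / ln(5.901e-4/6.176e-2)
  = ln(1.90137e-06) / ln(0.00955473)
  = -13.172936 / -4.650719 ≈ 2.832451

2.832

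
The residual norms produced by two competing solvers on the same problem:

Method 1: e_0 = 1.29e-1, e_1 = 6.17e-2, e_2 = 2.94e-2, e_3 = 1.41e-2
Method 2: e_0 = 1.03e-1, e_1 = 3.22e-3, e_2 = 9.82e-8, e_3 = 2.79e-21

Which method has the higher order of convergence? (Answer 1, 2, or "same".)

Method 1: p ≈ ln(1.41e-2/2.94e-2)/ln(2.94e-2/6.17e-2) ≈ 0.99.
Method 2: p ≈ ln(2.79e-21/9.82e-8)/ln(9.82e-8/3.22e-3) ≈ 3.00.
Method 2 has the higher order (≈3.0 vs ≈1.0).

2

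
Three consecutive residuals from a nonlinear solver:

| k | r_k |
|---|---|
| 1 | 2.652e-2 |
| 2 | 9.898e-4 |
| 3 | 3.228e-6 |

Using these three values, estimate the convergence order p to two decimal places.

p ≈ ln(r_3/r_2) / ln(r_2/r_1)
  = ln(3.228e-6/9.898e-4) / ln(9.898e-4/2.652e-2)
  = ln(0.00326126) / ln(0.0373228)
  = -5.72564 / -3.28815 ≈ 1.74130

1.74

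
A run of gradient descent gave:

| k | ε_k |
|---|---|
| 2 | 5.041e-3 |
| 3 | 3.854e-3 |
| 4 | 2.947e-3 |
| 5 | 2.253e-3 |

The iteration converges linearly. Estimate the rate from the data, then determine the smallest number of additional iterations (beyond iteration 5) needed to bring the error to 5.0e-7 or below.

Rate ρ ≈ ε_5/ε_4 = 2.253e-3/2.947e-3 = 0.7645.
After j more steps, ε_{5+j} ≈ 2.253e-3·ρ^j; need ρ^j ≤ 5.0e-7/2.253e-3 = 0.000221926.
j ≥ ln(0.000221926)/ln(0.7645) = -8.4132/-0.26853 = 31.331.
So 32 more iterations are needed.

32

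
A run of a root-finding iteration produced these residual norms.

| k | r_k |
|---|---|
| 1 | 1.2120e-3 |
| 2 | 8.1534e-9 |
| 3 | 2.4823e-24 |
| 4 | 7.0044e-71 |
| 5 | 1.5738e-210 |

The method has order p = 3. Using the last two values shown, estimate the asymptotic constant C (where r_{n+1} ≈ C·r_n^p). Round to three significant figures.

4.58

C ≈ r_5 / r_4^3
  = 1.5738e-210 / (7.0044e-71)^3
  = 1.5738e-210 / 3.43647e-211 ≈ 4.5797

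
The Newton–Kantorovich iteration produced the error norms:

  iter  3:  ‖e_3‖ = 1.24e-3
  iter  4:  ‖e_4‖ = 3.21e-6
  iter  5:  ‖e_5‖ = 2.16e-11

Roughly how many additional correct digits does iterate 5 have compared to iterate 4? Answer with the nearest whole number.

Digits gained ≈ log₁₀(‖e_4‖/‖e_5‖) = log₁₀(3.21e-6/2.16e-11) = log₁₀(148611) ≈ 5.172.

5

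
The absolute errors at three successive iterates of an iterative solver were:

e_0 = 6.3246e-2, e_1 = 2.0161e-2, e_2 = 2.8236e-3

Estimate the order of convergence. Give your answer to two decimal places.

1.72

p ≈ ln(e_2/e_1) / ln(e_1/e_0)
  = ln(2.8236e-3/2.0161e-2) / ln(2.0161e-2/6.3246e-2)
  = ln(0.140053) / ln(0.318771)
  = -1.96573 / -1.14328 ≈ 1.71938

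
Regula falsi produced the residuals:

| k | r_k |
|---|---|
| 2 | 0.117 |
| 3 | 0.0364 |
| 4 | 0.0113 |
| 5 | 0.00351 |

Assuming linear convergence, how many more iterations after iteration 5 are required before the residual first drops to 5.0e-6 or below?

6

Rate ρ ≈ r_5/r_4 = 0.00351/0.0113 = 0.3106.
After j more steps, r_{5+j} ≈ 0.00351·ρ^j; need ρ^j ≤ 5.0e-6/0.00351 = 0.0014245.
j ≥ ln(0.0014245)/ln(0.3106) = -6.5539/-1.16925 = 5.605.
So 6 more iterations are needed.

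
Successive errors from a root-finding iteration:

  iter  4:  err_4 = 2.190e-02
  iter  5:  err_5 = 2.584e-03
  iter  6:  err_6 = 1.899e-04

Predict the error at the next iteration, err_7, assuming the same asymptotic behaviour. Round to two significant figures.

First estimate the order: p ≈ ln(err_6/err_5) / ln(err_5/err_4) = ln(1.899e-04/2.584e-03)/ln(2.584e-03/2.190e-02) = ln(0.0734907)/ln(0.117991) ≈ 1.2215.
Then err_7 ≈ err_6·(err_6/err_5)^p = 1.899e-04·(0.0734907)^1.2215 = 1.899e-04·0.0412195 ≈ 7.828e-06.

7.8e-6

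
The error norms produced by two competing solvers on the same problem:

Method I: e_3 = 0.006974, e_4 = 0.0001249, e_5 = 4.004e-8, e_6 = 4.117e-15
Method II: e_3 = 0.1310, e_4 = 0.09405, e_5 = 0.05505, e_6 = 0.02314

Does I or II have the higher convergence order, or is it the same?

Method I: p ≈ ln(4.117e-15/4.004e-8)/ln(4.004e-8/0.0001249) ≈ 2.00.
Method II: p ≈ ln(0.02314/0.05505)/ln(0.05505/0.09405) ≈ 1.62.
Method I has the higher order (≈2.0 vs ≈1.6).

I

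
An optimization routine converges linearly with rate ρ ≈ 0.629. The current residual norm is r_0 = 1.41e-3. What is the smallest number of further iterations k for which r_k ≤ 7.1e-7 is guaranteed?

17

After k steps, r_k ≈ 1.41e-3·0.629^k.
Need 0.629^k ≤ 7.1e-7/1.41e-3 = 0.000503546.
k ≥ ln(0.000503546)/ln(0.629) = -7.5938/-0.46362 = 16.379.
Smallest integer k = 17.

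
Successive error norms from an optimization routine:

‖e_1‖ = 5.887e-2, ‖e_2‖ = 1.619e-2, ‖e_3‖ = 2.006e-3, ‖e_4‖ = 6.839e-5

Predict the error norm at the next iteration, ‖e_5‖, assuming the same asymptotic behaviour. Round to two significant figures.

2.9e-7

First estimate the order: p ≈ ln(‖e_4‖/‖e_3‖) / ln(‖e_3‖/‖e_2‖) = ln(6.839e-5/2.006e-3)/ln(2.006e-3/1.619e-2) = ln(0.0340927)/ln(0.123904) ≈ 1.6179.
Then ‖e_5‖ ≈ ‖e_4‖·(‖e_4‖/‖e_3‖)^p = 6.839e-5·(0.0340927)^1.6179 = 6.839e-5·0.00422662 ≈ 2.891e-07.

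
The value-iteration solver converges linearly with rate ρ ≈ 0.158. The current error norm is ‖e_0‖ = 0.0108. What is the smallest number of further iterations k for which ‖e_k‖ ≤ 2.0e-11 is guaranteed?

After k steps, ‖e_k‖ ≈ 0.0108·0.158^k.
Need 0.158^k ≤ 2.0e-11/0.0108 = 1.85185e-09.
k ≥ ln(1.85185e-09)/ln(0.158) = -20.1071/-1.84516 = 10.897.
Smallest integer k = 11.

11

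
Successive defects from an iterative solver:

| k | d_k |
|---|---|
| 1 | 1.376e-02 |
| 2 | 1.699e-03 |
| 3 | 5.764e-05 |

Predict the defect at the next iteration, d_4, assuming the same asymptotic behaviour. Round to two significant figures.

First estimate the order: p ≈ ln(d_3/d_2) / ln(d_2/d_1) = ln(5.764e-05/1.699e-03)/ln(1.699e-03/1.376e-02) = ln(0.0339258)/ln(0.123474) ≈ 1.6176.
Then d_4 ≈ d_3·(d_3/d_2)^p = 5.764e-05·(0.0339258)^1.6176 = 5.764e-05·0.00419745 ≈ 2.419e-07.

2.4e-7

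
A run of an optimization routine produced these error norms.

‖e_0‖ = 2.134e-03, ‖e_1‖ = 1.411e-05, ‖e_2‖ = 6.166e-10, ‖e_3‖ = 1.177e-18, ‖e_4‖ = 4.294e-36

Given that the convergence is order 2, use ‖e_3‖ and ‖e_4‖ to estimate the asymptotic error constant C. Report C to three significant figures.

C ≈ ‖e_4‖ / ‖e_3‖^2
  = 4.294e-36 / (1.177e-18)^2
  = 4.294e-36 / 1.38533e-36 ≈ 3.0996

3.10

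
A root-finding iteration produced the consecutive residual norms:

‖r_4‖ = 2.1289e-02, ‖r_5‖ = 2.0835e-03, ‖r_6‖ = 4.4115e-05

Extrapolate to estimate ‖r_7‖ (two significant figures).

First estimate the order: p ≈ ln(‖r_6‖/‖r_5‖) / ln(‖r_5‖/‖r_4‖) = ln(4.4115e-05/2.0835e-03)/ln(2.0835e-03/2.1289e-02) = ln(0.0211735)/ln(0.0978674) ≈ 1.6587.
Then ‖r_7‖ ≈ ‖r_6‖·(‖r_6‖/‖r_5‖)^p = 4.4115e-05·(0.0211735)^1.6587 = 4.4115e-05·0.00167106 ≈ 7.372e-08.

7.4e-8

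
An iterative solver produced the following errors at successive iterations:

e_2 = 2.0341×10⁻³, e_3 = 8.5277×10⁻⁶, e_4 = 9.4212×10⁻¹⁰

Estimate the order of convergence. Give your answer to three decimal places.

1.664

p ≈ ln(e_4/e_3) / ln(e_3/e_2)
  = ln(9.4212×10⁻¹⁰/8.5277×10⁻⁶) / ln(8.5277×10⁻⁶/2.0341×10⁻³)
  = ln(0.000110478) / ln(0.00419237)
  = -9.110694 / -5.474489 ≈ 1.664209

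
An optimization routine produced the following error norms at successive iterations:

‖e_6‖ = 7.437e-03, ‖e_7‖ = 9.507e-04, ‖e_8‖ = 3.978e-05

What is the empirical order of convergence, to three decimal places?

p ≈ ln(‖e_8‖/‖e_7‖) / ln(‖e_7‖/‖e_6‖)
  = ln(3.978e-05/9.507e-04) / ln(9.507e-04/7.437e-03)
  = ln(0.0418429) / ln(0.127834)
  = -3.173833 / -2.057023 ≈ 1.542925

1.543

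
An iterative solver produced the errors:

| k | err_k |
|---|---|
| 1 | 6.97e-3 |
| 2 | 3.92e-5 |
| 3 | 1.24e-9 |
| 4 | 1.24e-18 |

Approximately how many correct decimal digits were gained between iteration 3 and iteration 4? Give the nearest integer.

Digits gained ≈ log₁₀(err_3/err_4) = log₁₀(1.24e-9/1.24e-18) = log₁₀(1e+09) ≈ 9.000.

9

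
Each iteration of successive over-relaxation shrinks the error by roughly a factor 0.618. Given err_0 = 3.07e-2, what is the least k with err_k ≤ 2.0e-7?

After k steps, err_k ≈ 3.07e-2·0.618^k.
Need 0.618^k ≤ 2.0e-7/3.07e-2 = 6.51466e-06.
k ≥ ln(6.51466e-06)/ln(0.618) = -11.9415/-0.48127 = 24.812.
Smallest integer k = 25.

25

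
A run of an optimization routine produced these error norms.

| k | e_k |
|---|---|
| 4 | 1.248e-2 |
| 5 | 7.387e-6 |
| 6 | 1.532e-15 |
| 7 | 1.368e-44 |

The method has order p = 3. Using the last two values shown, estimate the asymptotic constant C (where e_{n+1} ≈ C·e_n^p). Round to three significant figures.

C ≈ e_7 / e_6^3
  = 1.368e-44 / (1.532e-15)^3
  = 1.368e-44 / 3.59564e-45 ≈ 3.8046

3.80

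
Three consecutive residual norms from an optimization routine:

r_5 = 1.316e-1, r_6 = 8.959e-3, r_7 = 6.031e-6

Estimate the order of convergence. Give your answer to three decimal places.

p ≈ ln(r_7/r_6) / ln(r_6/r_5)
  = ln(6.031e-6/8.959e-3) / ln(8.959e-3/1.316e-1)
  = ln(0.000673178) / ln(0.0680775)
  = -7.303501 / -2.687109 ≈ 2.717977

2.718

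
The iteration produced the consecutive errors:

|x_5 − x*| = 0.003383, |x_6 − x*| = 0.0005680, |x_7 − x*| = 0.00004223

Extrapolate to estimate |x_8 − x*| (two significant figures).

First estimate the order: p ≈ ln(|x_7 − x*|/|x_6 − x*|) / ln(|x_6 − x*|/|x_5 − x*|) = ln(0.00004223/0.0005680)/ln(0.0005680/0.003383) = ln(0.0743486)/ln(0.167898) ≈ 1.4565.
Then |x_8 − x*| ≈ |x_7 − x*|·(|x_7 − x*|/|x_6 − x*|)^p = 0.00004223·(0.0743486)^1.4565 = 0.00004223·0.0226991 ≈ 9.586e-07.

9.6e-7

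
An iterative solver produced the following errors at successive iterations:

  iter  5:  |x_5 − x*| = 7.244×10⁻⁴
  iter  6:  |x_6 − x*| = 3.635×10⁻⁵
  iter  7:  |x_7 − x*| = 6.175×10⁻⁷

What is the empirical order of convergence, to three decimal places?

1.362

p ≈ ln(|x_7 − x*|/|x_6 − x*|) / ln(|x_6 − x*|/|x_5 − x*|)
  = ln(6.175×10⁻⁷/3.635×10⁻⁵) / ln(3.635×10⁻⁵/7.244×10⁻⁴)
  = ln(0.0169876) / ln(0.0501795)
  = -4.075272 / -2.992149 ≈ 1.361988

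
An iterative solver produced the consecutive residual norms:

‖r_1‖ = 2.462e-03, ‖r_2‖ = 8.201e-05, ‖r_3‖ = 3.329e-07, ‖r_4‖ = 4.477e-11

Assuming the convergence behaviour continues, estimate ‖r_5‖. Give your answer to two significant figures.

First estimate the order: p ≈ ln(‖r_4‖/‖r_3‖) / ln(‖r_3‖/‖r_2‖) = ln(4.477e-11/3.329e-07)/ln(3.329e-07/8.201e-05) = ln(0.000134485)/ln(0.00405926) ≈ 1.6187.
Then ‖r_5‖ ≈ ‖r_4‖·(‖r_4‖/‖r_3‖)^p = 4.477e-11·(0.000134485)^1.6187 = 4.477e-11·5.41358e-07 ≈ 2.424e-17.

2.4e-17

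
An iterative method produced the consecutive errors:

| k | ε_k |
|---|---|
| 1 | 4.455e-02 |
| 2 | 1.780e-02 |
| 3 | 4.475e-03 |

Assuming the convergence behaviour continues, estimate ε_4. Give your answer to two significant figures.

First estimate the order: p ≈ ln(ε_3/ε_2) / ln(ε_2/ε_1) = ln(4.475e-03/1.780e-02)/ln(1.780e-02/4.455e-02) = ln(0.251404)/ln(0.399551) ≈ 1.5050.
Then ε_4 ≈ ε_3·(ε_3/ε_2)^p = 4.475e-03·(0.251404)^1.5050 = 4.475e-03·0.125187 ≈ 0.0005602.

5.6e-4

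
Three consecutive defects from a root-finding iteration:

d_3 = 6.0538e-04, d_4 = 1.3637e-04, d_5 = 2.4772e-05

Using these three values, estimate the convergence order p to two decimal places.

1.14

p ≈ ln(d_5/d_4) / ln(d_4/d_3)
  = ln(2.4772e-05/1.3637e-04) / ln(1.3637e-04/6.0538e-04)
  = ln(0.181653) / ln(0.225263)
  = -1.70566 / -1.49049 ≈ 1.14436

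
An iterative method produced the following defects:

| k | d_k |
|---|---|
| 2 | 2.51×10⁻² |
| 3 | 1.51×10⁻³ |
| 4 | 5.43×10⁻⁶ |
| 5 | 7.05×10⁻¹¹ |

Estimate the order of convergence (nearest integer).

Consecutive ratios: d_5/d_4 = 7.05×10⁻¹¹/5.43×10⁻⁶ = 1.29834e-05, d_4/d_3 = 5.43×10⁻⁶/1.51×10⁻³ = 0.00359603.
p ≈ ln(1.29834e-05)/ln(0.00359603) = -11.2518/-5.6279 ≈ 2.00.
So the convergence is quadratic (order 2).

2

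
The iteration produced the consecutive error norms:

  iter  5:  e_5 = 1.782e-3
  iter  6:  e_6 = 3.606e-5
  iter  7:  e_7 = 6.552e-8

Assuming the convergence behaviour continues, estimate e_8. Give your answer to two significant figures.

2.4e-12

First estimate the order: p ≈ ln(e_7/e_6) / ln(e_6/e_5) = ln(6.552e-8/3.606e-5)/ln(3.606e-5/1.782e-3) = ln(0.00181697)/ln(0.0202357) ≈ 1.6180.
Then e_8 ≈ e_7·(e_7/e_6)^p = 6.552e-8·(0.00181697)^1.6180 = 6.552e-8·3.67811e-05 ≈ 2.41e-12.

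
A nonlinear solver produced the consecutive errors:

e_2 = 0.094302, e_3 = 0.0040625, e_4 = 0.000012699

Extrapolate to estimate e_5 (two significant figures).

First estimate the order: p ≈ ln(e_4/e_3) / ln(e_3/e_2) = ln(0.000012699/0.0040625)/ln(0.0040625/0.094302) = ln(0.00312591)/ln(0.0430797) ≈ 1.8342.
Then e_5 ≈ e_4·(e_4/e_3)^p = 0.000012699·(0.00312591)^1.8342 = 0.000012699·2.54265e-05 ≈ 3.229e-10.

3.2e-10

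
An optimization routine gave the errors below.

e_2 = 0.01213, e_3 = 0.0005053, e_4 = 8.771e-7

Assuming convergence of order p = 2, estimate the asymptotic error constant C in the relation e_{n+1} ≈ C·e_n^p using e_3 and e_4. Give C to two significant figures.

C ≈ e_4 / e_3^2
  = 8.771e-7 / (0.0005053)^2
  = 8.771e-7 / 2.55328e-07 ≈ 3.4352

3.4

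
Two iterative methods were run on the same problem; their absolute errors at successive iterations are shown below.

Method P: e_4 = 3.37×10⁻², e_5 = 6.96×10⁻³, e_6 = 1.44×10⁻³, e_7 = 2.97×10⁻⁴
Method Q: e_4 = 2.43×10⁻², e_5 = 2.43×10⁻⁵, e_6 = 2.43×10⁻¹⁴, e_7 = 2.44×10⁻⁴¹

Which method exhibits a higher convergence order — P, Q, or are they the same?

Method P: p ≈ ln(2.97×10⁻⁴/1.44×10⁻³)/ln(1.44×10⁻³/6.96×10⁻³) ≈ 1.00.
Method Q: p ≈ ln(2.44×10⁻⁴¹/2.43×10⁻¹⁴)/ln(2.43×10⁻¹⁴/2.43×10⁻⁵) ≈ 3.00.
Method Q has the higher order (≈3.0 vs ≈1.0).

Q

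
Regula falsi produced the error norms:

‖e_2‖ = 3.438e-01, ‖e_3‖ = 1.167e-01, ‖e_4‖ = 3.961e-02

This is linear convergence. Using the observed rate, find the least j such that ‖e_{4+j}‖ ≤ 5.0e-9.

Rate ρ ≈ ‖e_4‖/‖e_3‖ = 3.961e-02/1.167e-01 = 0.3394.
After j more steps, ‖e_{4+j}‖ ≈ 3.961e-02·ρ^j; need ρ^j ≤ 5.0e-9/3.961e-02 = 1.26231e-07.
j ≥ ln(1.26231e-07)/ln(0.3394) = -15.8852/-1.08058 = 14.701.
So 15 more iterations are needed.

15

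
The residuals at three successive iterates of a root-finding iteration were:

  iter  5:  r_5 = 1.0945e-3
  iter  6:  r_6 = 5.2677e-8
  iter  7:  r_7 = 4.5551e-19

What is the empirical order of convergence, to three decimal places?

p ≈ ln(r_7/r_6) / ln(r_6/r_5)
  = ln(4.5551e-19/5.2677e-8) / ln(5.2677e-8/1.0945e-3)
  = ln(8.64723e-12) / ln(4.81288e-05)
  = -25.473782 / -9.941630 ≈ 2.562335

2.562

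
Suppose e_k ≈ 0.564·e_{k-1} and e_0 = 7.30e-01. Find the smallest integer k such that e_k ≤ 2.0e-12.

After k steps, e_k ≈ 7.30e-01·0.564^k.
Need 0.564^k ≤ 2.0e-12/7.30e-01 = 2.73973e-12.
k ≥ ln(2.73973e-12)/ln(0.564) = -26.6232/-0.57270 = 46.487.
Smallest integer k = 47.

47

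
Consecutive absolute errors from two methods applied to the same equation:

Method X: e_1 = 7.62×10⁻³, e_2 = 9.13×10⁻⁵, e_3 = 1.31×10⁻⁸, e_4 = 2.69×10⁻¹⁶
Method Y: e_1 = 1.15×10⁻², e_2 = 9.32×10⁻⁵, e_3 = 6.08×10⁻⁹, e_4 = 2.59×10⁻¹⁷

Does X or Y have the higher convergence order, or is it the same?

same

Method X: p ≈ ln(2.69×10⁻¹⁶/1.31×10⁻⁸)/ln(1.31×10⁻⁸/9.13×10⁻⁵) ≈ 2.00.
Method Y: p ≈ ln(2.59×10⁻¹⁷/6.08×10⁻⁹)/ln(6.08×10⁻⁹/9.32×10⁻⁵) ≈ 2.00.
Both orders ≈ 2.0 — effectively the same.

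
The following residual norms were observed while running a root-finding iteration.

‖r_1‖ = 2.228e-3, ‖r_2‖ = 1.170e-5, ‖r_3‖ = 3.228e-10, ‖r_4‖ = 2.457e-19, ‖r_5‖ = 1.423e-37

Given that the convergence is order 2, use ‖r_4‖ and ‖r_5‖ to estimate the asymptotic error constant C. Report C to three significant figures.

2.36

C ≈ ‖r_5‖ / ‖r_4‖^2
  = 1.423e-37 / (2.457e-19)^2
  = 1.423e-37 / 6.03685e-38 ≈ 2.3572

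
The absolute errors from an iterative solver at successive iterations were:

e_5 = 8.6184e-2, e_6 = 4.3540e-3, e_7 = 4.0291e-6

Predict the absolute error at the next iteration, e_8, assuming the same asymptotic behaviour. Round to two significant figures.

3.2e-13

First estimate the order: p ≈ ln(e_7/e_6) / ln(e_6/e_5) = ln(4.0291e-6/4.3540e-3)/ln(4.3540e-3/8.6184e-2) = ln(0.000925379)/ln(0.0505198) ≈ 2.3398.
Then e_8 ≈ e_7·(e_7/e_6)^p = 4.0291e-6·(0.000925379)^2.3398 = 4.0291e-6·7.97618e-08 ≈ 3.214e-13.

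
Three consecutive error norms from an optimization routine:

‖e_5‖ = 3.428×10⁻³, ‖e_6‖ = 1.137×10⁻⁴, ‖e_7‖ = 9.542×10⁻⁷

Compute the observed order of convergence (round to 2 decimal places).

1.40

p ≈ ln(‖e_7‖/‖e_6‖) / ln(‖e_6‖/‖e_5‖)
  = ln(9.542×10⁻⁷/1.137×10⁻⁴) / ln(1.137×10⁻⁴/3.428×10⁻³)
  = ln(0.00839226) / ln(0.033168)
  = -4.78045 / -3.40617 ≈ 1.40347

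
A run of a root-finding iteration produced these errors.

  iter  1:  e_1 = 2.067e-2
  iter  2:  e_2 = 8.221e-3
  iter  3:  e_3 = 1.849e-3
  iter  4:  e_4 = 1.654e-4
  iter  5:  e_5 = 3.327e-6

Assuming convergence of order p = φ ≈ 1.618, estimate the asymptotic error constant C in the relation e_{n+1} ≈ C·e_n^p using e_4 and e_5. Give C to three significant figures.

C ≈ e_5 / e_4^1.618
  = 3.327e-6 / (1.654e-4)^1.618
  = 3.327e-6 / 7.61361e-07 ≈ 4.3698

4.37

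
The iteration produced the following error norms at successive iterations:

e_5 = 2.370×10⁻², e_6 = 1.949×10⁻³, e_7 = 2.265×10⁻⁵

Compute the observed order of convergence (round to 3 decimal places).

1.783

p ≈ ln(e_7/e_6) / ln(e_6/e_5)
  = ln(2.265×10⁻⁵/1.949×10⁻³) / ln(1.949×10⁻³/2.370×10⁻²)
  = ln(0.0116213) / ln(0.0822363)
  = -4.454916 / -2.498158 ≈ 1.783280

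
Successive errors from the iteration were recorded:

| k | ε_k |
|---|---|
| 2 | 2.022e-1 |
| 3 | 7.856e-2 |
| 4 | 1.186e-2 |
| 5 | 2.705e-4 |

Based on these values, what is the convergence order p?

2

Consecutive ratios: ε_5/ε_4 = 2.705e-4/1.186e-2 = 0.0228078, ε_4/ε_3 = 1.186e-2/7.856e-2 = 0.150967.
p ≈ ln(0.0228078)/ln(0.150967) = -3.7807/-1.8907 ≈ 2.00.
So the convergence is quadratic (order 2).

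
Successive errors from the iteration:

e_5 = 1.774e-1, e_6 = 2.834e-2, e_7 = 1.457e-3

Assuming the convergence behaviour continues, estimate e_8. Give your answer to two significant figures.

First estimate the order: p ≈ ln(e_7/e_6) / ln(e_6/e_5) = ln(1.457e-3/2.834e-2)/ln(2.834e-2/1.774e-1) = ln(0.0514114)/ln(0.159752) ≈ 1.6181.
Then e_8 ≈ e_7·(e_7/e_6)^p = 1.457e-3·(0.0514114)^1.6181 = 1.457e-3·0.00821042 ≈ 1.196e-05.

1.2e-5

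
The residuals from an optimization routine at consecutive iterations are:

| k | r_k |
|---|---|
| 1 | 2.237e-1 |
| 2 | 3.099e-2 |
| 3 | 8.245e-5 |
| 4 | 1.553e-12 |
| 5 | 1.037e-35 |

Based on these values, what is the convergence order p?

Consecutive ratios: r_5/r_4 = 1.037e-35/1.553e-12 = 6.6774e-24, r_4/r_3 = 1.553e-12/8.245e-5 = 1.88357e-08.
p ≈ ln(6.6774e-24)/ln(1.88357e-08) = -53.3633/-17.7875 ≈ 3.00.
So the convergence is cubic (order 3).

3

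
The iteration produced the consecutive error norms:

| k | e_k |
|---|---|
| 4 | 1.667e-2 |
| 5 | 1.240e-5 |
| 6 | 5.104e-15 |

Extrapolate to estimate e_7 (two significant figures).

First estimate the order: p ≈ ln(e_6/e_5) / ln(e_5/e_4) = ln(5.104e-15/1.240e-5)/ln(1.240e-5/1.667e-2) = ln(4.11613e-10)/ln(0.000743851) ≈ 3.0000.
Then e_7 ≈ e_6·(e_6/e_5)^p = 5.104e-15·(4.11613e-10)^3.0000 = 5.104e-15·6.97376e-29 ≈ 3.559e-43.

3.6e-43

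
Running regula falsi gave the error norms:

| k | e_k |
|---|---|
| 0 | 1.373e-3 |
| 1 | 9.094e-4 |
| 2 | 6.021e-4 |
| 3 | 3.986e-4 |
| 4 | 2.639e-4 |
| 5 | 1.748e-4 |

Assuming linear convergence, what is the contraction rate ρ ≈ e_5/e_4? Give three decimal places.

ρ ≈ e_5/e_4 = 1.748e-4/2.639e-4 = 0.66237

0.662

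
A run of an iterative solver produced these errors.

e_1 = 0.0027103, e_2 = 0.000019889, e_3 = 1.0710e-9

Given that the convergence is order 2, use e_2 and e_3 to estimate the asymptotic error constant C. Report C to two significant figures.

C ≈ e_3 / e_2^2
  = 1.0710e-9 / (0.000019889)^2
  = 1.0710e-9 / 3.95572e-10 ≈ 2.7075

2.7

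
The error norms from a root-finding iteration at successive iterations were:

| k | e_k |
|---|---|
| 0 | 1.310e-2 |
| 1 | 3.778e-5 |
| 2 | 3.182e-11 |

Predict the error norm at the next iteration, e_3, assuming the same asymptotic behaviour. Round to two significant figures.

9.4e-26

First estimate the order: p ≈ ln(e_2/e_1) / ln(e_1/e_0) = ln(3.182e-11/3.778e-5)/ln(3.778e-5/1.310e-2) = ln(8.42245e-07)/ln(0.00288397) ≈ 2.3916.
Then e_3 ≈ e_2·(e_2/e_1)^p = 3.182e-11·(8.42245e-07)^2.3916 = 3.182e-11·2.96537e-15 ≈ 9.436e-26.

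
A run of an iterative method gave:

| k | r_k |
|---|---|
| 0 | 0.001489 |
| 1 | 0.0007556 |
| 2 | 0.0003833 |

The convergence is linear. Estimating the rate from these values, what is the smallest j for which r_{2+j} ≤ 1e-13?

33

Rate ρ ≈ r_2/r_1 = 0.0003833/0.0007556 = 0.5073.
After j more steps, r_{2+j} ≈ 0.0003833·ρ^j; need ρ^j ≤ 1e-13/0.0003833 = 2.60892e-10.
j ≥ ln(2.60892e-10)/ln(0.5073) = -22.0669/-0.67865 = 32.516.
So 33 more iterations are needed.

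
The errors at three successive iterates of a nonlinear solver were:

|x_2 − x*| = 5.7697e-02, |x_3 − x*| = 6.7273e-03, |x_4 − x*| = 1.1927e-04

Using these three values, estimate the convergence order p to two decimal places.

1.88

p ≈ ln(|x_4 − x*|/|x_3 − x*|) / ln(|x_3 − x*|/|x_2 − x*|)
  = ln(1.1927e-04/6.7273e-03) / ln(6.7273e-03/5.7697e-02)
  = ln(0.0177293) / ln(0.116597)
  = -4.03254 / -2.14903 ≈ 1.87645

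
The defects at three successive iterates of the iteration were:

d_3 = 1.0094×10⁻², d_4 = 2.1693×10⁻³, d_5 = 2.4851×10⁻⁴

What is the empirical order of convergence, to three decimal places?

p ≈ ln(d_5/d_4) / ln(d_4/d_3)
  = ln(2.4851×10⁻⁴/2.1693×10⁻³) / ln(2.1693×10⁻³/1.0094×10⁻²)
  = ln(0.114558) / ln(0.21491)
  = -2.166674 / -1.537536 ≈ 1.409186

1.409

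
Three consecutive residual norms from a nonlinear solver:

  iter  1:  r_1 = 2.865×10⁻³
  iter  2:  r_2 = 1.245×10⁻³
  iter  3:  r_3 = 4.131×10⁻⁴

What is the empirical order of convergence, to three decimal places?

1.324

p ≈ ln(r_3/r_2) / ln(r_2/r_1)
  = ln(4.131×10⁻⁴/1.245×10⁻³) / ln(1.245×10⁻³/2.865×10⁻³)
  = ln(0.331807) / ln(0.434555)
  = -1.103202 / -0.833433 ≈ 1.323684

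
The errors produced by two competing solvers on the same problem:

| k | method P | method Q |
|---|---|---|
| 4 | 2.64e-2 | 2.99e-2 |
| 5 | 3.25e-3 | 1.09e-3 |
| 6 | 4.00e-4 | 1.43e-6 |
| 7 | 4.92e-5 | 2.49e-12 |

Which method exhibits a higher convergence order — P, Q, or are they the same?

Method P: p ≈ ln(4.92e-5/4.00e-4)/ln(4.00e-4/3.25e-3) ≈ 1.00.
Method Q: p ≈ ln(2.49e-12/1.43e-6)/ln(1.43e-6/1.09e-3) ≈ 2.00.
Method Q has the higher order (≈2.0 vs ≈1.0).

Q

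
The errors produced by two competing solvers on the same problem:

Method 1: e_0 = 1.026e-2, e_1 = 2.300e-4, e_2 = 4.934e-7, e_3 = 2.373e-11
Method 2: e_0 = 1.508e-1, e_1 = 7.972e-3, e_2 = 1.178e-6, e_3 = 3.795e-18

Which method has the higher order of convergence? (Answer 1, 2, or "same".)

2

Method 1: p ≈ ln(2.373e-11/4.934e-7)/ln(4.934e-7/2.300e-4) ≈ 1.62.
Method 2: p ≈ ln(3.795e-18/1.178e-6)/ln(1.178e-6/7.972e-3) ≈ 3.00.
Method 2 has the higher order (≈3.0 vs ≈1.6).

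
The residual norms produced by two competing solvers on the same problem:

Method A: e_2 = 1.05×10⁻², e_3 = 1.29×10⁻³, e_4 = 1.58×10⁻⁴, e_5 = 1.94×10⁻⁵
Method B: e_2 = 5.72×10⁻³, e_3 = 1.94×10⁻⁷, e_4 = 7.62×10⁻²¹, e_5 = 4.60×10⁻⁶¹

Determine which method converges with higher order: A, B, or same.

Method A: p ≈ ln(1.94×10⁻⁵/1.58×10⁻⁴)/ln(1.58×10⁻⁴/1.29×10⁻³) ≈ 1.00.
Method B: p ≈ ln(4.60×10⁻⁶¹/7.62×10⁻²¹)/ln(7.62×10⁻²¹/1.94×10⁻⁷) ≈ 3.00.
Method B has the higher order (≈3.0 vs ≈1.0).

B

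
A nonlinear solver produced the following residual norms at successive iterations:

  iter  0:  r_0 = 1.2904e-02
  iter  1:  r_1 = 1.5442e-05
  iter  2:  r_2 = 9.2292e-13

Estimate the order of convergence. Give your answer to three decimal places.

p ≈ ln(r_2/r_1) / ln(r_1/r_0)
  = ln(9.2292e-13/1.5442e-05) / ln(1.5442e-05/1.2904e-02)
  = ln(5.97669e-08) / ln(0.00119668)
  = -16.632814 / -6.728204 ≈ 2.472103

2.472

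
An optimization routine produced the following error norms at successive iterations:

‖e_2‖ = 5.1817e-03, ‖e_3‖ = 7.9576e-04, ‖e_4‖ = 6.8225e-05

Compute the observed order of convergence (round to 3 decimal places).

p ≈ ln(‖e_4‖/‖e_3‖) / ln(‖e_3‖/‖e_2‖)
  = ln(6.8225e-05/7.9576e-04) / ln(7.9576e-04/5.1817e-03)
  = ln(0.0857356) / ln(0.153571)
  = -2.456487 / -1.873592 ≈ 1.311111

1.311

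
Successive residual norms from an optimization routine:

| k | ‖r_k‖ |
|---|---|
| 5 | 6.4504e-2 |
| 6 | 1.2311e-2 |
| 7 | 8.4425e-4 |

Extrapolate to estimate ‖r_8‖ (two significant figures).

1.1e-5

First estimate the order: p ≈ ln(‖r_7‖/‖r_6‖) / ln(‖r_6‖/‖r_5‖) = ln(8.4425e-4/1.2311e-2)/ln(1.2311e-2/6.4504e-2) = ln(0.0685769)/ln(0.190856) ≈ 1.6180.
Then ‖r_8‖ ≈ ‖r_7‖·(‖r_7‖/‖r_6‖)^p = 8.4425e-4·(0.0685769)^1.6180 = 8.4425e-4·0.0130899 ≈ 1.105e-05.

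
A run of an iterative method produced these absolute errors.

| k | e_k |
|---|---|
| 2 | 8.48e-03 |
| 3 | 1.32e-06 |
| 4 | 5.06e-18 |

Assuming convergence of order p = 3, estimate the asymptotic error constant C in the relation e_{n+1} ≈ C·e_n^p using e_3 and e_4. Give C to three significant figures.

C ≈ e_4 / e_3^3
  = 5.06e-18 / (1.32e-06)^3
  = 5.06e-18 / 2.29997e-18 ≈ 2.2

2.20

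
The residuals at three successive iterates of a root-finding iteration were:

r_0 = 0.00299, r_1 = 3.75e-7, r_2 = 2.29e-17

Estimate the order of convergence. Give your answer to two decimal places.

2.62

p ≈ ln(r_2/r_1) / ln(r_1/r_0)
  = ln(2.29e-17/3.75e-7) / ln(3.75e-7/0.00299)
  = ln(6.10667e-11) / ln(0.000125418)
  = -23.51905 / -8.98386 ≈ 2.61792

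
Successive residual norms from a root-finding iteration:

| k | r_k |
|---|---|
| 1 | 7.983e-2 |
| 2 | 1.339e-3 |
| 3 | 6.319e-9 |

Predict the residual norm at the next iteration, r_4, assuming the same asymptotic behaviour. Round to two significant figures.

First estimate the order: p ≈ ln(r_3/r_2) / ln(r_2/r_1) = ln(6.319e-9/1.339e-3)/ln(1.339e-3/7.983e-2) = ln(4.71919e-06)/ln(0.0167731) ≈ 3.0000.
Then r_4 ≈ r_3·(r_3/r_2)^p = 6.319e-9·(4.71919e-06)^3.0000 = 6.319e-9·1.051e-16 ≈ 6.641e-25.

6.6e-25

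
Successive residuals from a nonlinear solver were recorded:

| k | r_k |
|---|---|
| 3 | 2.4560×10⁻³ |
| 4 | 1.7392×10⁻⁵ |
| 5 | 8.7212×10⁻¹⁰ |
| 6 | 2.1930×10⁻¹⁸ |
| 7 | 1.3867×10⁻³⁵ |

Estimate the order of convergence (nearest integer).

Consecutive ratios: r_7/r_6 = 1.3867×10⁻³⁵/2.1930×10⁻¹⁸ = 6.3233e-18, r_6/r_5 = 2.1930×10⁻¹⁸/8.7212×10⁻¹⁰ = 2.51456e-09.
p ≈ ln(6.3233e-18)/ln(2.51456e-09) = -39.6023/-19.8012 ≈ 2.00.
So the convergence is quadratic (order 2).

2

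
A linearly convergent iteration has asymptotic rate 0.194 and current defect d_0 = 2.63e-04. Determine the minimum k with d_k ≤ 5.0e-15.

After k steps, d_k ≈ 2.63e-04·0.194^k.
Need 0.194^k ≤ 5.0e-15/2.63e-04 = 1.90114e-11.
k ≥ ln(1.90114e-11)/ln(0.194) = -24.6860/-1.63990 = 15.053.
Smallest integer k = 16.

16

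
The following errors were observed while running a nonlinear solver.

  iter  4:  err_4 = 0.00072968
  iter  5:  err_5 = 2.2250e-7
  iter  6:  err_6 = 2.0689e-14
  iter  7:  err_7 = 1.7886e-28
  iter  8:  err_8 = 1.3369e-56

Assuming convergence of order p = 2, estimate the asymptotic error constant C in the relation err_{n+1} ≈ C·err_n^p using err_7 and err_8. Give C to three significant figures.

0.418

C ≈ err_8 / err_7^2
  = 1.3369e-56 / (1.7886e-28)^2
  = 1.3369e-56 / 3.19909e-56 ≈ 0.4179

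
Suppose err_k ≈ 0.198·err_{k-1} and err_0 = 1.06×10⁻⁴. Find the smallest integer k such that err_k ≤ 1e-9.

8

After k steps, err_k ≈ 1.06×10⁻⁴·0.198^k.
Need 0.198^k ≤ 1e-9/1.06×10⁻⁴ = 9.43396e-06.
k ≥ ln(9.43396e-06)/ln(0.198) = -11.5712/-1.61949 = 7.145.
Smallest integer k = 8.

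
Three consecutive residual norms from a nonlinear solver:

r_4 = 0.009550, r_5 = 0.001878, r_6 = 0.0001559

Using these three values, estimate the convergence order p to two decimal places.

1.53

p ≈ ln(r_6/r_5) / ln(r_5/r_4)
  = ln(0.0001559/0.001878) / ln(0.001878/0.009550)
  = ln(0.0830138) / ln(0.196649)
  = -2.48875 / -1.62633 ≈ 1.53029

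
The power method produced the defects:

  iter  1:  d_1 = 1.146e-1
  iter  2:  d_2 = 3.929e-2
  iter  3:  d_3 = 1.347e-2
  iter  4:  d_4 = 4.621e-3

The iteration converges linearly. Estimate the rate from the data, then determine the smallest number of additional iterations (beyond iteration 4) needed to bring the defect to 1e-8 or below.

Rate ρ ≈ d_4/d_3 = 4.621e-3/1.347e-2 = 0.3431.
After j more steps, d_{4+j} ≈ 4.621e-3·ρ^j; need ρ^j ≤ 1e-8/4.621e-3 = 2.16403e-06.
j ≥ ln(2.16403e-06)/ln(0.3431) = -13.0435/-1.06973 = 12.193.
So 13 more iterations are needed.

13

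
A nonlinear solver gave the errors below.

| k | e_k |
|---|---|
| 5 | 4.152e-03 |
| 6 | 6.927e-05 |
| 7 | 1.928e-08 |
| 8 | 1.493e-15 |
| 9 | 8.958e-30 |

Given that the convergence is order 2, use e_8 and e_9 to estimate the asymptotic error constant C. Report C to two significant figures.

4.0

C ≈ e_9 / e_8^2
  = 8.958e-30 / (1.493e-15)^2
  = 8.958e-30 / 2.22905e-30 ≈ 4.0188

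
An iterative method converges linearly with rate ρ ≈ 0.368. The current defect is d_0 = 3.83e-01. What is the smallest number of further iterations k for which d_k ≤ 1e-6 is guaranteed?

13

After k steps, d_k ≈ 3.83e-01·0.368^k.
Need 0.368^k ≤ 1e-6/3.83e-01 = 2.61097e-06.
k ≥ ln(2.61097e-06)/ln(0.368) = -12.8558/-0.99967 = 12.860.
Smallest integer k = 13.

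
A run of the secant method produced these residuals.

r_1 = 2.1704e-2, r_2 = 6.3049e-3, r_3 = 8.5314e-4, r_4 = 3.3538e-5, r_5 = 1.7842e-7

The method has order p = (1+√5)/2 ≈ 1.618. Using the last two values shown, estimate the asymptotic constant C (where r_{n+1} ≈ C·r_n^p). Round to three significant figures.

3.10

C ≈ r_5 / r_4^1.618
  = 1.7842e-7 / (3.3538e-5)^1.618
  = 1.7842e-7 / 5.75863e-08 ≈ 3.0983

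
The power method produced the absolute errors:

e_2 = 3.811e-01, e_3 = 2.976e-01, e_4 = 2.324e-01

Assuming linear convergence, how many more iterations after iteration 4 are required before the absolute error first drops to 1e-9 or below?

Rate ρ ≈ e_4/e_3 = 2.324e-01/2.976e-01 = 0.7809.
After j more steps, e_{4+j} ≈ 2.324e-01·ρ^j; need ρ^j ≤ 1e-9/2.324e-01 = 4.30293e-09.
j ≥ ln(4.30293e-09)/ln(0.7809) = -19.2640/-0.24731 = 77.894.
So 78 more iterations are needed.

78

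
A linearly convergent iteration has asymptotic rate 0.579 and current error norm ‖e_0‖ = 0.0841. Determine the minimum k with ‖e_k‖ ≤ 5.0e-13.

After k steps, ‖e_k‖ ≈ 0.0841·0.579^k.
Need 0.579^k ≤ 5.0e-13/0.0841 = 5.9453e-12.
k ≥ ln(5.9453e-12)/ln(0.579) = -25.8484/-0.54645 = 47.302.
Smallest integer k = 48.

48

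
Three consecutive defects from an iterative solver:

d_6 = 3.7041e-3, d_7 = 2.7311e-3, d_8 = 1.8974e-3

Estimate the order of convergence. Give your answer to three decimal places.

1.195

p ≈ ln(d_8/d_7) / ln(d_7/d_6)
  = ln(1.8974e-3/2.7311e-3) / ln(2.7311e-3/3.7041e-3)
  = ln(0.694738) / ln(0.737318)
  = -0.364220 / -0.304736 ≈ 1.195198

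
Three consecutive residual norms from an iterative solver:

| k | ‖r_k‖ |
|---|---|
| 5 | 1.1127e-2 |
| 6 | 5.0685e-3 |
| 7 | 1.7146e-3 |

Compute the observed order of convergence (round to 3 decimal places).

p ≈ ln(‖r_7‖/‖r_6‖) / ln(‖r_6‖/‖r_5‖)
  = ln(1.7146e-3/5.0685e-3) / ln(5.0685e-3/1.1127e-2)
  = ln(0.338285) / ln(0.455514)
  = -1.083867 / -0.786329 ≈ 1.378389

1.378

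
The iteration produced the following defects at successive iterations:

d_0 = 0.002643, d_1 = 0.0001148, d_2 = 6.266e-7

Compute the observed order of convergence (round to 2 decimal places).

1.66

p ≈ ln(d_2/d_1) / ln(d_1/d_0)
  = ln(6.266e-7/0.0001148) / ln(0.0001148/0.002643)
  = ln(0.00545819) / ln(0.0434355)
  = -5.21064 / -3.13648 ≈ 1.66130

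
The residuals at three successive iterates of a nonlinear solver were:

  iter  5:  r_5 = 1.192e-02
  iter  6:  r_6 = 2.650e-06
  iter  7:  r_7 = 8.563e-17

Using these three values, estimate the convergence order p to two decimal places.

2.87

p ≈ ln(r_7/r_6) / ln(r_6/r_5)
  = ln(8.563e-17/2.650e-06) / ln(2.650e-06/1.192e-02)
  = ln(3.23132e-11) / ln(0.000222315)
  = -24.15555 / -8.41142 ≈ 2.87176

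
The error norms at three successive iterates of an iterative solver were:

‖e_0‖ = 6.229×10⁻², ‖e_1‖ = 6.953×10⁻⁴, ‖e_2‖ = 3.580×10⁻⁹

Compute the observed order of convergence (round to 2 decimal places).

p ≈ ln(‖e_2‖/‖e_1‖) / ln(‖e_1‖/‖e_0‖)
  = ln(3.580×10⁻⁹/6.953×10⁻⁴) / ln(6.953×10⁻⁴/6.229×10⁻²)
  = ln(5.14886e-06) / ln(0.0111623)
  = -12.17674 / -4.49521 ≈ 2.70883

2.71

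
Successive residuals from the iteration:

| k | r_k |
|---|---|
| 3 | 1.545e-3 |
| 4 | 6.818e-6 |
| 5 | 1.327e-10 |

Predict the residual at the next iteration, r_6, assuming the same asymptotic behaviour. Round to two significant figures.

First estimate the order: p ≈ ln(r_5/r_4) / ln(r_4/r_3) = ln(1.327e-10/6.818e-6)/ln(6.818e-6/1.545e-3) = ln(1.94632e-05)/ln(0.00441294) ≈ 2.0001.
Then r_6 ≈ r_5·(r_5/r_4)^p = 1.327e-10·(1.94632e-05)^2.0001 = 1.327e-10·3.78405e-10 ≈ 5.021e-20.

5.0e-20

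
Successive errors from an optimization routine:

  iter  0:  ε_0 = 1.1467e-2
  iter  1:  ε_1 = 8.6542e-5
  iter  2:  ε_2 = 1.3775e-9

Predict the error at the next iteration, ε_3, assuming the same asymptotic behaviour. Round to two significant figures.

First estimate the order: p ≈ ln(ε_2/ε_1) / ln(ε_1/ε_0) = ln(1.3775e-9/8.6542e-5)/ln(8.6542e-5/1.1467e-2) = ln(1.59171e-05)/ln(0.00754705) ≈ 2.2609.
Then ε_3 ≈ ε_2·(ε_2/ε_1)^p = 1.3775e-9·(1.59171e-05)^2.2609 = 1.3775e-9·1.41871e-11 ≈ 1.954e-20.

2.0e-20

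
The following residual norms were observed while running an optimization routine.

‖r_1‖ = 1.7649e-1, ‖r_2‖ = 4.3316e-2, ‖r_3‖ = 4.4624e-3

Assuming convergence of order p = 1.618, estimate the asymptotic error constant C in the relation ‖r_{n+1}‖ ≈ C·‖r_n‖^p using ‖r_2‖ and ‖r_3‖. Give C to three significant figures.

C ≈ ‖r_3‖ / ‖r_2‖^1.618
  = 4.4624e-3 / (4.3316e-2)^1.618
  = 4.4624e-3 / 0.00622439 ≈ 0.71692

0.717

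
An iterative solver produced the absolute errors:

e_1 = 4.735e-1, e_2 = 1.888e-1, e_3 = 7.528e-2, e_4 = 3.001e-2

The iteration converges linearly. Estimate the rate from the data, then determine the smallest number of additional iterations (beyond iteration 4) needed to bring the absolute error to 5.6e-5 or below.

7

Rate ρ ≈ e_4/e_3 = 3.001e-2/7.528e-2 = 0.3986.
After j more steps, e_{4+j} ≈ 3.001e-2·ρ^j; need ρ^j ≤ 5.6e-5/3.001e-2 = 0.00186604.
j ≥ ln(0.00186604)/ln(0.3986) = -6.2839/-0.91980 = 6.832.
So 7 more iterations are needed.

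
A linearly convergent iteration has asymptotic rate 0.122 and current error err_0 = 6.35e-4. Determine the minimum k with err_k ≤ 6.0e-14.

After k steps, err_k ≈ 6.35e-4·0.122^k.
Need 0.122^k ≤ 6.0e-14/6.35e-4 = 9.44882e-11.
k ≥ ln(9.44882e-11)/ln(0.122) = -23.0825/-2.10373 = 10.972.
Smallest integer k = 11.

11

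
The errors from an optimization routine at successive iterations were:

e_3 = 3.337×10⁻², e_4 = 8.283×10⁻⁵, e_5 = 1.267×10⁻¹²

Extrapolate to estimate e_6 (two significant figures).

4.5e-36

First estimate the order: p ≈ ln(e_5/e_4) / ln(e_4/e_3) = ln(1.267×10⁻¹²/8.283×10⁻⁵)/ln(8.283×10⁻⁵/3.337×10⁻²) = ln(1.52964e-08)/ln(0.00248217) ≈ 3.0000.
Then e_6 ≈ e_5·(e_5/e_4)^p = 1.267×10⁻¹²·(1.52964e-08)^3.0000 = 1.267×10⁻¹²·3.57905e-24 ≈ 4.535e-36.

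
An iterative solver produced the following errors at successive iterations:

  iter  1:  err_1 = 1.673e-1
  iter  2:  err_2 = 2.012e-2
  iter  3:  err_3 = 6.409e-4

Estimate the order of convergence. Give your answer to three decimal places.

p ≈ ln(err_3/err_2) / ln(err_2/err_1)
  = ln(6.409e-4/2.012e-2) / ln(2.012e-2/1.673e-1)
  = ln(0.0318539) / ln(0.120263)
  = -3.446595 / -2.118074 ≈ 1.627231

1.627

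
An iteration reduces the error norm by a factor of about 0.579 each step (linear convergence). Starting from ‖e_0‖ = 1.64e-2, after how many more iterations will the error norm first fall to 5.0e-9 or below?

After k steps, ‖e_k‖ ≈ 1.64e-2·0.579^k.
Need 0.579^k ≤ 5.0e-9/1.64e-2 = 3.04878e-07.
k ≥ ln(3.04878e-07)/ln(0.579) = -15.0034/-0.54645 = 27.456.
Smallest integer k = 28.

28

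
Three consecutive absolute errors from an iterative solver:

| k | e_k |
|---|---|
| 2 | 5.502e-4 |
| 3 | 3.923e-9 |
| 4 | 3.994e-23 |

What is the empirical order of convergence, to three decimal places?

p ≈ ln(e_4/e_3) / ln(e_3/e_2)
  = ln(3.994e-23/3.923e-9) / ln(3.923e-9/5.502e-4)
  = ln(1.0181e-14) / ln(7.13013e-06)
  = -32.218253 / -11.851181 ≈ 2.718569

2.719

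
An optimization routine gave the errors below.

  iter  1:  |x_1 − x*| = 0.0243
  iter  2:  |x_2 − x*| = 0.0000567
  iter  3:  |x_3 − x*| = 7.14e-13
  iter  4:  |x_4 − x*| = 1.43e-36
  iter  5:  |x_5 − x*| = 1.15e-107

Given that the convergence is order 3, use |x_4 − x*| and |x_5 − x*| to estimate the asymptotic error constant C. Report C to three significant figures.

3.93

C ≈ |x_5 − x*| / |x_4 − x*|^3
  = 1.15e-107 / (1.43e-36)^3
  = 1.15e-107 / 2.92421e-108 ≈ 3.9327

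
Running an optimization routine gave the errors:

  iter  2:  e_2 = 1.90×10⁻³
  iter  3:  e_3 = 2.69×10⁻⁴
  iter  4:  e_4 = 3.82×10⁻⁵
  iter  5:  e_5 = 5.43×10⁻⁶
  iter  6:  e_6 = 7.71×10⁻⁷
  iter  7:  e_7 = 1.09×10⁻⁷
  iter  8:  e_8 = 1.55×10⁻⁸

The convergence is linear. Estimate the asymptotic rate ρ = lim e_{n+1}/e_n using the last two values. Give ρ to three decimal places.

ρ ≈ e_8/e_7 = 1.55×10⁻⁸/1.09×10⁻⁷ = 0.14220

0.142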